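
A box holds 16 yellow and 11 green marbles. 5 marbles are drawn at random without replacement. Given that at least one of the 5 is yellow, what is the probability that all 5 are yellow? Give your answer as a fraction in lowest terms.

Work in counts. Selections with at least one yellow: C(27,5) − C(11,5) = 80730 − 462 = 80268.
Of those, selections where all 5 are yellow: C(16,5) = 4368.
Conditional probability = 4368/80268 = 364/6689.

364/6689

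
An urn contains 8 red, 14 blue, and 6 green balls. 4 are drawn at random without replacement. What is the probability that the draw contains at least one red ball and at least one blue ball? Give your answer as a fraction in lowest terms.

There are C(28,4) = 20475 possible draws.
By inclusion-exclusion on the complements, draws missing all red or all blue: C(20,4) + C(14,4) − C(6,4) = 4845 + 1001 − 15 = 5831.
So draws with at least one of each: 20475 − 5831 = 14644, probability 14644/20475 = 2092/2925.

2092/2925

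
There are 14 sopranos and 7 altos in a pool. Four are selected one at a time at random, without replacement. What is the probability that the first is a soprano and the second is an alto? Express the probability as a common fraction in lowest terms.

7/30

Multiply the conditional probabilities at each draw: 14/21 · 7/20 = 98/420 = 7/30.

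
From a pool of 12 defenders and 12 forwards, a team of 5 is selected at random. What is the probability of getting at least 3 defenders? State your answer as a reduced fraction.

There are C(24,5) = 42504 ways to choose the 5.
Favorable selections (at least 3 defenders): C(12,3)·C(12,2) + C(12,4)·C(12,1) + C(12,5)·C(12,0) = 14520 + 5940 + 792 = 21252.
Probability = 21252/42504 = 1/2.

1/2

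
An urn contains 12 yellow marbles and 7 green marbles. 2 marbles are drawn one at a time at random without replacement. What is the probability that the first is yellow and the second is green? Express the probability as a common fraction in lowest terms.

Multiply the conditional probabilities at each draw: 12/19 · 7/18 = 84/342 = 14/57.

14/57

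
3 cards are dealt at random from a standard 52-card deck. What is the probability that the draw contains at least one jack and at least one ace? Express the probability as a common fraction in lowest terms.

There are C(52,3) = 22100 possible draws.
By inclusion-exclusion on the complements, draws missing all jacks or all aces: C(48,3) + C(48,3) − C(44,3) = 17296 + 17296 − 13244 = 21348.
So draws with at least one of each: 22100 − 21348 = 752, probability 752/22100 = 188/5525.

188/5525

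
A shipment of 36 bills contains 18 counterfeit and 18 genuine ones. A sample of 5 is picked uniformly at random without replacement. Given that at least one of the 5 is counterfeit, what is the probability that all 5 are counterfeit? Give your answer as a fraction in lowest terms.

1/43

Work in counts. Selections with at least one counterfeit: C(36,5) − C(18,5) = 376992 − 8568 = 368424.
Of those, selections where all 5 are counterfeit: C(18,5) = 8568.
Conditional probability = 8568/368424 = 1/43.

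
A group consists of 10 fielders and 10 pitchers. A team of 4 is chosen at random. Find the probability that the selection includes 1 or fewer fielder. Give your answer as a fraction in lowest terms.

There are C(20,4) = 4845 ways to choose the 4.
Favorable selections (1 or fewer fielder): C(10,0)·C(10,4) + C(10,1)·C(10,3) = 210 + 1200 = 1410.
Probability = 1410/4845 = 94/323.

94/323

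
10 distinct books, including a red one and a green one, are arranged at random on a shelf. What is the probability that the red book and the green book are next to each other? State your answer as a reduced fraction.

There are 10! = 3628800 arrangements.
Treat the red book and the green book as a block: 9! arrangements of the blocks × 2 orders within the block = 2·362880 = 725760.
Probability = 725760/3628800 = 1/5.

1/5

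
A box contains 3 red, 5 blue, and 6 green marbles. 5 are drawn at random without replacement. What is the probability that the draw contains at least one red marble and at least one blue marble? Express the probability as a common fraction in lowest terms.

There are C(14,5) = 2002 possible draws.
By inclusion-exclusion on the complements, draws missing all red or all blue: C(11,5) + C(9,5) − C(6,5) = 462 + 126 − 6 = 582.
So draws with at least one of each: 2002 − 582 = 1420, probability 1420/2002 = 710/1001.

710/1001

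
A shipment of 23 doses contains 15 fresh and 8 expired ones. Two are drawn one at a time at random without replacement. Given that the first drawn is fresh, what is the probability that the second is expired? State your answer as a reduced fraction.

After removing one fresh, 22 remain: 14 fresh and 8 expired.
So the probability the next is expired is 8/22 = 4/11.

4/11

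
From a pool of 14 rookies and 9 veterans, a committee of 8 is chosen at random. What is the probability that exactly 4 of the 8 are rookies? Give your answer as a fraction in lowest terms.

The sample space is all 8-subsets of the 23: C(23,8) = 490314.
Selections with exactly 4 rookies: choose 4 of the 14 rookies and 4 of the 9 veterans, C(14,4)·C(9,4) = 1001·126 = 126126.
Probability = 126126/490314 = 1911/7429.

1911/7429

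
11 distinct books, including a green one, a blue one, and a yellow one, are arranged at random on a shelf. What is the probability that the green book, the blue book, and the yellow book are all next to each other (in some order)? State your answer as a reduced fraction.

3/55

There are 11! = 39916800 arrangements.
Treat the three as one block: 9! placements × 3! orders within the block = 362880·6 = 2177280.
Probability = 2177280/39916800 = 3/55.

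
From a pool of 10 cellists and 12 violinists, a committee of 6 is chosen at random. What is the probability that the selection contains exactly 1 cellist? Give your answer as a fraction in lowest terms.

Total number of selections: C(22,6) = 74613.
Selections with exactly 1 cellist: choose 1 of the 10 cellists and 5 of the 12 violinists, C(10,1)·C(12,5) = 10·792 = 7920.
Probability = 7920/74613 = 240/2261.

240/2261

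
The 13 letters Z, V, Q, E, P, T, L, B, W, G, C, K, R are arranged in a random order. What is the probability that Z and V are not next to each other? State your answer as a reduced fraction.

11/13

There are 13! = 6227020800 arrangements.
Arrangements with Z and V adjacent: 2·12! = 958003200.
So not adjacent: 6227020800 − 958003200 = 5269017600, probability 5269017600/6227020800 = 11/13.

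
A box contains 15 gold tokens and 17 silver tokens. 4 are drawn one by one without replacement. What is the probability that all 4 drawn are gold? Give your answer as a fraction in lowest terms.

Multiply the conditional probabilities at each draw: 15/32 · 14/31 · 13/30 · 12/29 = 32760/863040 = 273/7192.

273/7192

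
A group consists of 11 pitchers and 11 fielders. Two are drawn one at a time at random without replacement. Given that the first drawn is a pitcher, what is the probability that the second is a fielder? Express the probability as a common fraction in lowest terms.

After removing one pitcher, 21 remain: 10 pitchers and 11 fielders.
So the probability the next is a fielder is 11/21.

11/21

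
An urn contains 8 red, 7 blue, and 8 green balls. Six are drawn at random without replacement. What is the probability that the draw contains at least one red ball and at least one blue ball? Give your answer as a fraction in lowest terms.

12566/14421

There are C(23,6) = 100947 possible draws.
By inclusion-exclusion on the complements, draws missing all red or all blue: C(15,6) + C(16,6) − C(8,6) = 5005 + 8008 − 28 = 12985.
So draws with at least one of each: 100947 − 12985 = 87962, probability 87962/100947 = 12566/14421.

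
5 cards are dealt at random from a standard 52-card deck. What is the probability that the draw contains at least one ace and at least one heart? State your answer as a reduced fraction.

There are C(52,5) = 2598960 possible draws.
By inclusion-exclusion on the complements, draws missing all aces or all hearts: C(48,5) + C(39,5) − C(36,5) = 1712304 + 575757 − 376992 = 1911069.
So draws with at least one of each: 2598960 − 1911069 = 687891, probability 687891/2598960 = 229297/866320.

229297/866320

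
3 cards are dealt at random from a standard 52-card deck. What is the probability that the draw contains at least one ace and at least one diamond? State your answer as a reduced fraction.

33/260

There are C(52,3) = 22100 possible draws.
By inclusion-exclusion on the complements, draws missing all aces or all diamonds: C(48,3) + C(39,3) − C(36,3) = 17296 + 9139 − 7140 = 19295.
So draws with at least one of each: 22100 − 19295 = 2805, probability 2805/22100 = 33/260.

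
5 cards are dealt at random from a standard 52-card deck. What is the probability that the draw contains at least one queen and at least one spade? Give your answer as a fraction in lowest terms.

229297/866320

There are C(52,5) = 2598960 possible draws.
By inclusion-exclusion on the complements, draws missing all queens or all spades: C(48,5) + C(39,5) − C(36,5) = 1712304 + 575757 − 376992 = 1911069.
So draws with at least one of each: 2598960 − 1911069 = 687891, probability 687891/2598960 = 229297/866320.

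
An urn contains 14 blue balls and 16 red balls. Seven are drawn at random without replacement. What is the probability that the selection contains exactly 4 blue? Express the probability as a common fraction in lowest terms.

The sample space is all 7-subsets of the 30: C(30,7) = 2035800.
Selections with exactly 4 blue: choose 4 of the 14 blue and 3 of the 16 red, C(14,4)·C(16,3) = 1001·560 = 560560.
Probability = 560560/2035800 = 1078/3915.

1078/3915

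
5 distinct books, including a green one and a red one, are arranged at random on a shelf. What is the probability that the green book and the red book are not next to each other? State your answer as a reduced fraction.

3/5

There are 5! = 120 arrangements.
Arrangements with the green book and the red book adjacent: 2·4! = 48.
So not adjacent: 120 − 48 = 72, probability 72/120 = 3/5.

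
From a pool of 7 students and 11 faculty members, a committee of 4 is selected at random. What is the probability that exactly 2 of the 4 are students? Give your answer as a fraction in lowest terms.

77/204

There are C(18,4) = 3060 ways to choose 4 from 18.
Selections with exactly 2 students: choose 2 of the 7 students and 2 of the 11 faculty members, C(7,2)·C(11,2) = 21·55 = 1155.
Probability = 1155/3060 = 77/204.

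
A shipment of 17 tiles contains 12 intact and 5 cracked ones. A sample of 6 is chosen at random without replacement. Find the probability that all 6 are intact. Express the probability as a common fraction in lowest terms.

33/442

There are C(17,6) = 12376 possible selections.
Selections with all intact: C(12,6) = 924.
Probability = 924/12376 = 33/442.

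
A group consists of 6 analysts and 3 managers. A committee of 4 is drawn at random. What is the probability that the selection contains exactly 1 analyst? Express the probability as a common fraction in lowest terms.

There are C(9,4) = 126 ways to choose 4 from 9.
Selections with exactly 1 analyst: choose 1 of the 6 analysts and 3 of the 3 managers, C(6,1)·C(3,3) = 6·1 = 6.
Probability = 6/126 = 1/21.

1/21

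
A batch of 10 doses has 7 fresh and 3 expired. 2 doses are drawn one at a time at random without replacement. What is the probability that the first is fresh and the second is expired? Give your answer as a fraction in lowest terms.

Multiply the conditional probabilities at each draw: 7/10 · 3/9 = 21/90 = 7/30.

7/30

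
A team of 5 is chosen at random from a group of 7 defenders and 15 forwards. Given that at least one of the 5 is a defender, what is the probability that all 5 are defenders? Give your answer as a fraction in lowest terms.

Work in counts. Selections with at least one defender: C(22,5) − C(15,5) = 26334 − 3003 = 23331.
Of those, selections where all 5 are defenders: C(7,5) = 21.
Conditional probability = 21/23331 = 1/1111.

1/1111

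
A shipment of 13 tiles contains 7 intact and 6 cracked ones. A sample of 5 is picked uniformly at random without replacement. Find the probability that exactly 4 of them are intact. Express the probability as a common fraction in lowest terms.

There are C(13,5) = 1287 ways to choose 5 from 13.
Selections with exactly 4 intact: choose 4 of the 7 intact and 1 of the 6 cracked, C(7,4)·C(6,1) = 35·6 = 210.
Probability = 210/1287 = 70/429.

70/429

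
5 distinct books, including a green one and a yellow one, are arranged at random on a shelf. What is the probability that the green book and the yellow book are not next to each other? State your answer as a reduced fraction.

3/5

There are 5! = 120 arrangements.
Arrangements with the green book and the yellow book adjacent: 2·4! = 48.
So not adjacent: 120 − 48 = 72, probability 72/120 = 3/5.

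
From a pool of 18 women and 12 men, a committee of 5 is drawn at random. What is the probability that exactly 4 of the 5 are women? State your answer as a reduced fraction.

There are C(30,5) = 142506 ways to choose 5 from 30.
Selections with exactly 4 women: choose 4 of the 18 women and 1 of the 12 men, C(18,4)·C(12,1) = 3060·12 = 36720.
Probability = 36720/142506 = 680/2639.

680/2639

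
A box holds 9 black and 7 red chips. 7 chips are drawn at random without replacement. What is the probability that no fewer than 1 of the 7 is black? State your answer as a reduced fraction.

Total selections: C(16,7) = 11440.
The complement is all 7 are red: C(7,7) = 1.
Probability = 1 − 1/11440 = 11439/11440.

11439/11440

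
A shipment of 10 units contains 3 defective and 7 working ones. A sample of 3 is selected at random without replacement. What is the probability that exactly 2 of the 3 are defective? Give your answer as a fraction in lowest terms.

7/40

There are C(10,3) = 120 ways to choose 3 from 10.
Selections with exactly 2 defective: choose 2 of the 3 defective and 1 of the 7 working, C(3,2)·C(7,1) = 3·7 = 21.
Probability = 21/120 = 7/40.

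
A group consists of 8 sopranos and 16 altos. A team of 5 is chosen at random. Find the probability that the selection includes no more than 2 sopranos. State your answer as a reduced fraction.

206/253

Total selections: C(24,5) = 42504.
Favorable selections (no more than 2 sopranos): C(8,0)·C(16,5) + C(8,1)·C(16,4) + C(8,2)·C(16,3) = 4368 + 14560 + 15680 = 34608.
Probability = 34608/42504 = 206/253.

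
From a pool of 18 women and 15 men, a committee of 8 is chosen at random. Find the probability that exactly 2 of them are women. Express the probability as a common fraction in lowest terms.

The sample space is all 8-subsets of the 33: C(33,8) = 13884156.
Selections with exactly 2 women: choose 2 of the 18 women and 6 of the 15 men, C(18,2)·C(15,6) = 153·5005 = 765765.
Probability = 765765/13884156 = 595/10788.

595/10788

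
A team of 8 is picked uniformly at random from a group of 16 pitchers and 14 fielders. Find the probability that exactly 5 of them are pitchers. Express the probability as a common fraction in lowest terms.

40768/150075

The sample space is all 8-subsets of the 30: C(30,8) = 5852925.
Selections with exactly 5 pitchers: choose 5 of the 16 pitchers and 3 of the 14 fielders, C(16,5)·C(14,3) = 4368·364 = 1589952.
Probability = 1589952/5852925 = 40768/150075.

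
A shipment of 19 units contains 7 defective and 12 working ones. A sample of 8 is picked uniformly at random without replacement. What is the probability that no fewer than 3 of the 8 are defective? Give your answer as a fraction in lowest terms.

5571/8398

There are C(19,8) = 75582 ways to choose the 8.
Favorable selections (no fewer than 3 defective): C(7,3)·C(12,5) + C(7,4)·C(12,4) + C(7,5)·C(12,3) + C(7,6)·C(12,2) + C(7,7)·C(12,1) = 27720 + 17325 + 4620 + 462 + 12 = 50139.
Probability = 50139/75582 = 5571/8398.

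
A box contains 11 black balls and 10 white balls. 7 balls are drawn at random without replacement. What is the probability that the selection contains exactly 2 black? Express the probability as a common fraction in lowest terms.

77/646

Total number of selections: C(21,7) = 116280.
Selections with exactly 2 black: choose 2 of the 11 black and 5 of the 10 white, C(11,2)·C(10,5) = 55·252 = 13860.
Probability = 13860/116280 = 77/646.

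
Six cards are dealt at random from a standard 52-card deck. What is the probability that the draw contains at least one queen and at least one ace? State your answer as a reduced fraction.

There are C(52,6) = 20358520 possible draws.
By inclusion-exclusion on the complements, draws missing all queens or all aces: C(48,6) + C(48,6) − C(44,6) = 12271512 + 12271512 − 7059052 = 17483972.
So draws with at least one of each: 20358520 − 17483972 = 2874548, probability 2874548/20358520 = 718637/5089630.

718637/5089630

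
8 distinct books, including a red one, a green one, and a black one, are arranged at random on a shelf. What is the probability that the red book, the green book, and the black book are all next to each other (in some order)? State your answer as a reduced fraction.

There are 8! = 40320 arrangements.
Treat the three as one block: 6! placements × 3! orders within the block = 720·6 = 4320.
Probability = 4320/40320 = 3/28.

3/28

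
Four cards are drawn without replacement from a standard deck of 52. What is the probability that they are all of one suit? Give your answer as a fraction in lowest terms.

There are C(52,4) = 270725 possible 4-card hands.
Hands of one suit: 4 suits × C(13,4) = 4·715 = 2860.
Probability = 2860/270725 = 44/4165.

44/4165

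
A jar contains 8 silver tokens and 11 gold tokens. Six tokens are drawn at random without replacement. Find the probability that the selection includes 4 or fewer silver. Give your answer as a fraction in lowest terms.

946/969

Total selections: C(19,6) = 27132.
Count the complement (more than 4 silver): C(8,5)·C(11,1) + C(8,6)·C(11,0) = 616 + 28 = 644.
Probability = 1 − 644/27132 = 26488/27132 = 946/969.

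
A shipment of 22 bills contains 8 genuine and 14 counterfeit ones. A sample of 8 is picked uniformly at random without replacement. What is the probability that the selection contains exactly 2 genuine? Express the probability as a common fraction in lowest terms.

1274/4845

Total number of selections: C(22,8) = 319770.
Selections with exactly 2 genuine: choose 2 of the 8 genuine and 6 of the 14 counterfeit, C(8,2)·C(14,6) = 28·3003 = 84084.
Probability = 84084/319770 = 1274/4845.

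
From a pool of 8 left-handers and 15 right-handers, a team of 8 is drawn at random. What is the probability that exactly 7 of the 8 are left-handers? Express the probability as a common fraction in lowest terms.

20/81719

The sample space is all 8-subsets of the 23: C(23,8) = 490314.
Selections with exactly 7 left-handers: choose 7 of the 8 left-handers and 1 of the 15 right-handers, C(8,7)·C(15,1) = 8·15 = 120.
Probability = 120/490314 = 20/81719.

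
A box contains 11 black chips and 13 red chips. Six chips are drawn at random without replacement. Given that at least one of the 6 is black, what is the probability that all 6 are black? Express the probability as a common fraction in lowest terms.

Work in counts. Selections with at least one black: C(24,6) − C(13,6) = 134596 − 1716 = 132880.
Of those, selections where all 6 are black: C(11,6) = 462.
Conditional probability = 462/132880 = 21/6040.

21/6040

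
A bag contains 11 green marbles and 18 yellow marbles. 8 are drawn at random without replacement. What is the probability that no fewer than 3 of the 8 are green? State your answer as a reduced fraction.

Total selections: C(29,8) = 4292145.
Count the complement (fewer than 3 green): C(11,0)·C(18,8) + C(11,1)·C(18,7) + C(11,2)·C(18,6) = 43758 + 350064 + 1021020 = 1414842.
Probability = 1 − 1414842/4292145 = 2877303/4292145 = 6707/10005.

6707/10005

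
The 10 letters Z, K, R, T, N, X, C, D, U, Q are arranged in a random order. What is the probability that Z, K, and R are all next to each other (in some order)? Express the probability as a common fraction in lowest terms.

There are 10! = 3628800 arrangements.
Treat the three as one block: 8! placements × 3! orders within the block = 40320·6 = 241920.
Probability = 241920/3628800 = 1/15.

1/15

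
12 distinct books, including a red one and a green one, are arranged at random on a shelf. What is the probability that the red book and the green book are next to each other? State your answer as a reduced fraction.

1/6

There are 12! = 479001600 arrangements.
Treat the red book and the green book as a block: 11! arrangements of the blocks × 2 orders within the block = 2·39916800 = 79833600.
Probability = 79833600/479001600 = 1/6.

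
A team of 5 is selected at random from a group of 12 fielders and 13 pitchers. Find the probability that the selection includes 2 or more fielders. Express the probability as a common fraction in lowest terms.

57/70

There are C(25,5) = 53130 ways to choose the 5.
Count the complement (fewer than 2 fielders): C(12,0)·C(13,5) + C(12,1)·C(13,4) = 1287 + 8580 = 9867.
Probability = 1 − 9867/53130 = 43263/53130 = 57/70.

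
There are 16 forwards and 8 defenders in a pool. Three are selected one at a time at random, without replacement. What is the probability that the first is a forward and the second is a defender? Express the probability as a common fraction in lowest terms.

Multiply the conditional probabilities at each draw: 16/24 · 8/23 = 128/552 = 16/69.

16/69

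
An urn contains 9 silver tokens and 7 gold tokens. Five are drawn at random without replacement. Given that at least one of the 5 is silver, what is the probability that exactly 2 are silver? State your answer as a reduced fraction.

Work in counts. Selections with at least one silver: C(16,5) − C(7,5) = 4368 − 21 = 4347.
Of those, selections where exactly 2 are silver: C(9,2)·C(7,3) = 36·35 = 1260.
Conditional probability = 1260/4347 = 20/69.

20/69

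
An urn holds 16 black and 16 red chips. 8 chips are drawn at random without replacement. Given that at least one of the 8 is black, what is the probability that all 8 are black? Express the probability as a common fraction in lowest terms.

Work in counts. Selections with at least one black: C(32,8) − C(16,8) = 10518300 − 12870 = 10505430.
Of those, selections where all 8 are black: C(16,8) = 12870.
Conditional probability = 12870/10505430 = 11/8979.

11/8979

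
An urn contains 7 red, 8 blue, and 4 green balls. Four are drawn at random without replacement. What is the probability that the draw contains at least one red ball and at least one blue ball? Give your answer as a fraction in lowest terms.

There are C(19,4) = 3876 possible draws.
By inclusion-exclusion on the complements, draws missing all red or all blue: C(12,4) + C(11,4) − C(4,4) = 495 + 330 − 1 = 824.
So draws with at least one of each: 3876 − 824 = 3052, probability 3052/3876 = 763/969.

763/969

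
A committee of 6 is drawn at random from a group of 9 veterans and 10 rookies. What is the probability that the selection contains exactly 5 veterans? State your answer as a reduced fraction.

Total number of selections: C(19,6) = 27132.
Selections with exactly 5 veterans: choose 5 of the 9 veterans and 1 of the 10 rookies, C(9,5)·C(10,1) = 126·10 = 1260.
Probability = 1260/27132 = 15/323.

15/323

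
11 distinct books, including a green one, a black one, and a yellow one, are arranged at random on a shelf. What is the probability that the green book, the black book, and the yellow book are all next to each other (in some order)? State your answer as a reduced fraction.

There are 11! = 39916800 arrangements.
Treat the three as one block: 9! placements × 3! orders within the block = 362880·6 = 2177280.
Probability = 2177280/39916800 = 3/55.

3/55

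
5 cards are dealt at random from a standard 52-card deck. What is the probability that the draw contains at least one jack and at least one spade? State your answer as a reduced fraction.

There are C(52,5) = 2598960 possible draws.
By inclusion-exclusion on the complements, draws missing all jacks or all spades: C(48,5) + C(39,5) − C(36,5) = 1712304 + 575757 − 376992 = 1911069.
So draws with at least one of each: 2598960 − 1911069 = 687891, probability 687891/2598960 = 229297/866320.

229297/866320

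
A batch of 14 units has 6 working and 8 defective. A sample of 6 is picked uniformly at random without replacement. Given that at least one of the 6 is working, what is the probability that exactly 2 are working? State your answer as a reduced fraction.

6/17

Work in counts. Selections with at least one working: C(14,6) − C(8,6) = 3003 − 28 = 2975.
Of those, selections where exactly 2 are working: C(6,2)·C(8,4) = 15·70 = 1050.
Conditional probability = 1050/2975 = 6/17.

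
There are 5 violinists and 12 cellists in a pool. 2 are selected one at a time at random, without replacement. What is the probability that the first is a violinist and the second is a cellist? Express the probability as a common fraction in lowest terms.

15/68

Multiply the conditional probabilities at each draw: 5/17 · 12/16 = 60/272 = 15/68.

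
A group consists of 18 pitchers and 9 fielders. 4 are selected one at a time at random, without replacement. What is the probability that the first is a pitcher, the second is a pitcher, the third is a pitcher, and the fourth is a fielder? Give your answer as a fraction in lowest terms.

Multiply the conditional probabilities at each draw: 18/27 · 17/26 · 16/25 · 9/24 = 44064/421200 = 34/325.

34/325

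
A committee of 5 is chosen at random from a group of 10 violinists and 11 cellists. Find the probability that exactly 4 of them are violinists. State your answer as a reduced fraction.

110/969

Total number of selections: C(21,5) = 20349.
Selections with exactly 4 violinists: choose 4 of the 10 violinists and 1 of the 11 cellists, C(10,4)·C(11,1) = 210·11 = 2310.
Probability = 2310/20349 = 110/969.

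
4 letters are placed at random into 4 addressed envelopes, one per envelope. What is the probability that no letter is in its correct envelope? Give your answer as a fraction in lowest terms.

There are 4! = 24 assignments.
By inclusion-exclusion, assignments with no fixed points: C(4,0)·4! − C(4,1)·3! + C(4,2)·2! − C(4,3)·1! + C(4,4)·0! = 9.
Probability = 9/24 = 3/8.

3/8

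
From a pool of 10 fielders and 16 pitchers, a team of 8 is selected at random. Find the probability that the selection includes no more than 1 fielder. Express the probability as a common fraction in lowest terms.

There are C(26,8) = 1562275 ways to choose the 8.
Favorable selections (no more than 1 fielder): C(10,0)·C(16,8) + C(10,1)·C(16,7) = 12870 + 114400 = 127270.
Probability = 127270/1562275 = 178/2185.

178/2185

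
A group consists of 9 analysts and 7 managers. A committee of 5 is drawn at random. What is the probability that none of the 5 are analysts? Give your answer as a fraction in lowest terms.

1/208

There are C(16,5) = 4368 possible selections.
Selections with no analysts (all managers): C(7,5) = 21.
Probability = 21/4368 = 1/208.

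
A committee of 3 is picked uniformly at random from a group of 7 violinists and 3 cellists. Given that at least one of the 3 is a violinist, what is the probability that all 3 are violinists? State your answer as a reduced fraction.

5/17

Work in counts. Selections with at least one violinist: C(10,3) − C(3,3) = 120 − 1 = 119.
Of those, selections where all 3 are violinists: C(7,3) = 35.
Conditional probability = 35/119 = 5/17.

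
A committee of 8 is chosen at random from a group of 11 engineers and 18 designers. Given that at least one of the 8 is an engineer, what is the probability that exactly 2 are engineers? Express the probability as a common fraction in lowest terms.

Work in counts. Selections with at least one engineer: C(29,8) − C(18,8) = 4292145 − 43758 = 4248387.
Of those, selections where exactly 2 are engineers: C(11,2)·C(18,6) = 55·18564 = 1021020.
Conditional probability = 1021020/4248387 = 2380/9903.

2380/9903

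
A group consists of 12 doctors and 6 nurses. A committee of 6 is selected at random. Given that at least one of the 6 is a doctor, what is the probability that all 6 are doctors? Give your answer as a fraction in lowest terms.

Work in counts. Selections with at least one doctor: C(18,6) − C(6,6) = 18564 − 1 = 18563.
Of those, selections where all 6 are doctors: C(12,6) = 924.
Conditional probability = 924/18563.

924/18563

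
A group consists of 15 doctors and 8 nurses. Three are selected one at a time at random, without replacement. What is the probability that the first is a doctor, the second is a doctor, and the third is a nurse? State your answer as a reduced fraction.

40/253

Multiply the conditional probabilities at each draw: 15/23 · 14/22 · 8/21 = 1680/10626 = 40/253.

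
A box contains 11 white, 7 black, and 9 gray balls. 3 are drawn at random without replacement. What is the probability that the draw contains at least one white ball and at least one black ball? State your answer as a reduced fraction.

There are C(27,3) = 2925 possible draws.
By inclusion-exclusion on the complements, draws missing all white or all black: C(16,3) + C(20,3) − C(9,3) = 560 + 1140 − 84 = 1616.
So draws with at least one of each: 2925 − 1616 = 1309, probability 1309/2925.

1309/2925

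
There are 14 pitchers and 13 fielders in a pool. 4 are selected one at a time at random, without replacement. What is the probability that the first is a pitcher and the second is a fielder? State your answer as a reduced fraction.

Multiply the conditional probabilities at each draw: 14/27 · 13/26 = 182/702 = 7/27.

7/27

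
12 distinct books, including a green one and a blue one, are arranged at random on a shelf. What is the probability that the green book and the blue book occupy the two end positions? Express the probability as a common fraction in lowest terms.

There are 12! = 479001600 arrangements.
Place the green book and the blue book at the ends in 2 ways, arrange the remaining 10 in 10! = 3628800 ways: 2·3628800 = 7257600.
Probability = 7257600/479001600 = 1/66.

1/66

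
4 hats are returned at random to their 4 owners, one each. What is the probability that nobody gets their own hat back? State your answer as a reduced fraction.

There are 4! = 24 assignments.
By inclusion-exclusion, assignments with no fixed points: C(4,0)·4! − C(4,1)·3! + C(4,2)·2! − C(4,3)·1! + C(4,4)·0! = 9.
Probability = 9/24 = 3/8.

3/8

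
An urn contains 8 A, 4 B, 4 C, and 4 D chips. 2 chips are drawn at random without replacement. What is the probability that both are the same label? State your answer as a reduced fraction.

23/95

There are C(20,2) = 190 ways to draw 2 chips.
All same label: C(8,2) + C(4,2) + C(4,2) + C(4,2) = 28 + 6 + 6 + 6 = 46.
Probability = 46/190 = 23/95.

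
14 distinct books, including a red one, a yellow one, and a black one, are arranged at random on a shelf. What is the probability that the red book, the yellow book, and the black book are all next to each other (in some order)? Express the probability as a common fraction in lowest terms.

3/91

There are 14! = 87178291200 arrangements.
Treat the three as one block: 12! placements × 3! orders within the block = 479001600·6 = 2874009600.
Probability = 2874009600/87178291200 = 3/91.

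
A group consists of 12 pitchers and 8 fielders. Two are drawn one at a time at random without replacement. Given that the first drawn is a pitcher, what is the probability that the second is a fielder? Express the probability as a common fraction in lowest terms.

After removing one pitcher, 19 remain: 11 pitchers and 8 fielders.
So the probability the next is a fielder is 8/19.

8/19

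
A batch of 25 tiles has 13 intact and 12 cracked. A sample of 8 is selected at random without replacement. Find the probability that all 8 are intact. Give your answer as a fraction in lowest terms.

There are C(25,8) = 1081575 possible selections.
Selections with all intact: C(13,8) = 1287.
Probability = 1287/1081575 = 13/10925.

13/10925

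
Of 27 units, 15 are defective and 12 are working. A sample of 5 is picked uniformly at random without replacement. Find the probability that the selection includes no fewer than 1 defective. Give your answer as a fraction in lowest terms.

There are C(27,5) = 80730 ways to choose the 5.
The complement is all 5 are working: C(12,5) = 792.
Probability = 1 − 792/80730 = 79938/80730 = 4441/4485.

4441/4485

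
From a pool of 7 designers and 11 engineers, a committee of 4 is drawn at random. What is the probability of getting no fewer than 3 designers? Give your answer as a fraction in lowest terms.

Total selections: C(18,4) = 3060.
Favorable selections (no fewer than 3 designers): C(7,3)·C(11,1) + C(7,4)·C(11,0) = 385 + 35 = 420.
Probability = 420/3060 = 7/51.

7/51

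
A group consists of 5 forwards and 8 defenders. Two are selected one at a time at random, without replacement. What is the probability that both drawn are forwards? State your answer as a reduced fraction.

Multiply the conditional probabilities at each draw: 5/13 · 4/12 = 20/156 = 5/39.

5/39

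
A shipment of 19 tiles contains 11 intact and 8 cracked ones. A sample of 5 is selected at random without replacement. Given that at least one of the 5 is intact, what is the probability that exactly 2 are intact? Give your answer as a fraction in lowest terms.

70/263

Work in counts. Selections with at least one intact: C(19,5) − C(8,5) = 11628 − 56 = 11572.
Of those, selections where exactly 2 are intact: C(11,2)·C(8,3) = 55·56 = 3080.
Conditional probability = 3080/11572 = 70/263.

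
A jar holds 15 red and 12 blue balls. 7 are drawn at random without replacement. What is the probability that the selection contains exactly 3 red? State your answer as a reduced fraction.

35/138

There are C(27,7) = 888030 ways to choose 7 from 27.
Selections with exactly 3 red: choose 3 of the 15 red and 4 of the 12 blue, C(15,3)·C(12,4) = 455·495 = 225225.
Probability = 225225/888030 = 35/138.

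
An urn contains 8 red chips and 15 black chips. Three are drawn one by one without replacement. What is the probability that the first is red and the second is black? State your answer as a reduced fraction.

Multiply the conditional probabilities at each draw: 8/23 · 15/22 = 120/506 = 60/253.

60/253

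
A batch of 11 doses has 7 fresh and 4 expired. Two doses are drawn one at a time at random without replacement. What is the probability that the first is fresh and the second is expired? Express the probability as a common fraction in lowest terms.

Multiply the conditional probabilities at each draw: 7/11 · 4/10 = 28/110 = 14/55.

14/55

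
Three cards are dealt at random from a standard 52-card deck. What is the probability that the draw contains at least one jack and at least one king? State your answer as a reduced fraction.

188/5525

There are C(52,3) = 22100 possible draws.
By inclusion-exclusion on the complements, draws missing all jacks or all kings: C(48,3) + C(48,3) − C(44,3) = 17296 + 17296 − 13244 = 21348.
So draws with at least one of each: 22100 − 21348 = 752, probability 752/22100 = 188/5525.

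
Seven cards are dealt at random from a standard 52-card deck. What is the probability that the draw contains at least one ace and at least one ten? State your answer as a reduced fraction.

3105873/16723070

There are C(52,7) = 133784560 possible draws.
By inclusion-exclusion on the complements, draws missing all aces or all tens: C(48,7) + C(48,7) − C(44,7) = 73629072 + 73629072 − 38320568 = 108937576.
So draws with at least one of each: 133784560 − 108937576 = 24846984, probability 24846984/133784560 = 3105873/16723070.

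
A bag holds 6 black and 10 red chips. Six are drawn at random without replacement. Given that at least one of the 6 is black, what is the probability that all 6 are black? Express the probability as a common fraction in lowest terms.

Work in counts. Selections with at least one black: C(16,6) − C(10,6) = 8008 − 210 = 7798.
Of those, selections where all 6 are black: C(6,6) = 1.
Conditional probability = 1/7798.

1/7798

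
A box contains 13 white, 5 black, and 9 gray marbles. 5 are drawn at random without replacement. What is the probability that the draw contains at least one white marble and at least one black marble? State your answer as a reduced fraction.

404/621

There are C(27,5) = 80730 possible draws.
By inclusion-exclusion on the complements, draws missing all white or all black: C(14,5) + C(22,5) − C(9,5) = 2002 + 26334 − 126 = 28210.
So draws with at least one of each: 80730 − 28210 = 52520, probability 52520/80730 = 404/621.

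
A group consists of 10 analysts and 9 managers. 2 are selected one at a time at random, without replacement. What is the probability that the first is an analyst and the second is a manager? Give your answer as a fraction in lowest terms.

5/19

Multiply the conditional probabilities at each draw: 10/19 · 9/18 = 90/342 = 5/19.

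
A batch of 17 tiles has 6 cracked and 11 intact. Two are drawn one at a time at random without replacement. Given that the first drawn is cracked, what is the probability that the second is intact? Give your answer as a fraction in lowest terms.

After removing one cracked, 16 remain: 5 cracked and 11 intact.
So the probability the next is intact is 11/16.

11/16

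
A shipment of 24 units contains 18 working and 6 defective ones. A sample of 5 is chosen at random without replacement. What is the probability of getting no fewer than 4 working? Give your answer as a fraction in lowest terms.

102/161

There are C(24,5) = 42504 ways to choose the 5.
Favorable selections (no fewer than 4 working): C(18,4)·C(6,1) + C(18,5)·C(6,0) = 18360 + 8568 = 26928.
Probability = 26928/42504 = 102/161.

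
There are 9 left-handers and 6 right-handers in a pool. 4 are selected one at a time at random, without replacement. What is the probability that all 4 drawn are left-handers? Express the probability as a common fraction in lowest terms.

6/65

Multiply the conditional probabilities at each draw: 9/15 · 8/14 · 7/13 · 6/12 = 3024/32760 = 6/65.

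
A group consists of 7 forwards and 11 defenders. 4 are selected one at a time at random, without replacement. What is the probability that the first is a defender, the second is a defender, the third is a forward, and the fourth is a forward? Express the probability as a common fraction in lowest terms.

Multiply the conditional probabilities at each draw: 11/18 · 10/17 · 7/16 · 6/15 = 4620/73440 = 77/1224.

77/1224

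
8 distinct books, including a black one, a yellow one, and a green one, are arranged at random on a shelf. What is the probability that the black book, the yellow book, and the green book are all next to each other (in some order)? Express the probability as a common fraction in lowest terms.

There are 8! = 40320 arrangements.
Treat the three as one block: 6! placements × 3! orders within the block = 720·6 = 4320.
Probability = 4320/40320 = 3/28.

3/28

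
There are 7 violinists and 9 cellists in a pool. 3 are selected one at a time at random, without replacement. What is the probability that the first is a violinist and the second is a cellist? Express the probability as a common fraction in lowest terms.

Multiply the conditional probabilities at each draw: 7/16 · 9/15 = 63/240 = 21/80.

21/80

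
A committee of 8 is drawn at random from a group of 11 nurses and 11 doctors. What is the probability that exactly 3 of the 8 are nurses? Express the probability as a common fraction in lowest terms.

The sample space is all 8-subsets of the 22: C(22,8) = 319770.
Selections with exactly 3 nurses: choose 3 of the 11 nurses and 5 of the 11 doctors, C(11,3)·C(11,5) = 165·462 = 76230.
Probability = 76230/319770 = 77/323.

77/323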